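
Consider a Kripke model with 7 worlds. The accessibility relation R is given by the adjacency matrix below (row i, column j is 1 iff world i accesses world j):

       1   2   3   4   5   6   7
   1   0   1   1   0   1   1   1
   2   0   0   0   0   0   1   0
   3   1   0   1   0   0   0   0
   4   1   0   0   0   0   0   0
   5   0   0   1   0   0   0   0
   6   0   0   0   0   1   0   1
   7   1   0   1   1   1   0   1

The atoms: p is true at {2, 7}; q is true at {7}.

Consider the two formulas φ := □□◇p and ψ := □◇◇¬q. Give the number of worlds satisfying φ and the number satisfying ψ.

0 and 7

For □□◇p:
1: successors {2, 3, 5, 6, 7}; □◇p there: 2:T, 3:F, 5:F, 6:F, 7:F. ✗
2: successors {6}; □◇p there: 6:F. ✗
3: successors {1, 3}; □◇p there: 1:F, 3:F. ✗
4: successors {1}; □◇p there: 1:F. ✗
5: successors {3}; □◇p there: 3:F. ✗
6: successors {5, 7}; □◇p there: 5:F, 7:F. ✗
7: successors {1, 3, 4, 5, 7}; □◇p there: 1:F, 3:F, 4:T, 5:F, 7:F. ✗
— 0 worlds.
For □◇◇¬q:
1: successors {2, 3, 5, 6, 7}; ◇◇¬q there: 2:T, 3:T, 5:T, 6:T, 7:T. ✓
2: successors {6}; ◇◇¬q there: 6:T. ✓
3: successors {1, 3}; ◇◇¬q there: 1:T, 3:T. ✓
4: successors {1}; ◇◇¬q there: 1:T. ✓
5: successors {3}; ◇◇¬q there: 3:T. ✓
6: successors {5, 7}; ◇◇¬q there: 5:T, 7:T. ✓
7: successors {1, 3, 4, 5, 7}; ◇◇¬q there: 1:T, 3:T, 4:T, 5:T, 7:T. ✓
— 7 worlds.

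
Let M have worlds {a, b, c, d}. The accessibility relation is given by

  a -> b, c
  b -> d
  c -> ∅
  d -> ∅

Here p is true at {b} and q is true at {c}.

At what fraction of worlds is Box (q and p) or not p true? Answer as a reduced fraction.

a: Box (q and p) is F, not p is T. ✓
b: Box (q and p) is F, not p is F. ✗
c: Box (q and p) is T, not p is T. ✓
d: Box (q and p) is T, not p is T. ✓
That's 3 of 4 worlds, so 3/4.

3/4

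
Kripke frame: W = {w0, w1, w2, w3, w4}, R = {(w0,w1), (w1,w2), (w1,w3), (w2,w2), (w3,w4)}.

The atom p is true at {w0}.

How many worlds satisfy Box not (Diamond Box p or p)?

w0: successors {w1}; not (Diamond Box p or p) there: w1:T. ✓
w1: successors {w2, w3}; not (Diamond Box p or p) there: w2:T, w3:F. ✗
w2: successors {w2}; not (Diamond Box p or p) there: w2:T. ✓
w3: successors {w4}; not (Diamond Box p or p) there: w4:T. ✓
w4: no successors, so Box not (Diamond Box p or p) holds vacuously. ✓
Satisfying worlds: {w0, w2, w3, w4}.

4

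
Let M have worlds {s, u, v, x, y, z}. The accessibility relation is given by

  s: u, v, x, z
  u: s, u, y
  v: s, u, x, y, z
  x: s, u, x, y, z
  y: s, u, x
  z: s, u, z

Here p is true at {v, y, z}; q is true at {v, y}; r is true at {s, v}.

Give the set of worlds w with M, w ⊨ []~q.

{y, z}

s: successors {u, v, x, z}; ~q there: u:T, v:F, x:T, z:T. ✗
u: successors {s, u, y}; ~q there: s:T, u:T, y:F. ✗
v: successors {s, u, x, y, z}; ~q there: s:T, u:T, x:T, y:F, z:T. ✗
x: successors {s, u, x, y, z}; ~q there: s:T, u:T, x:T, y:F, z:T. ✗
y: successors {s, u, x}; ~q there: s:T, u:T, x:T. ✓
z: successors {s, u, z}; ~q there: s:T, u:T, z:T. ✓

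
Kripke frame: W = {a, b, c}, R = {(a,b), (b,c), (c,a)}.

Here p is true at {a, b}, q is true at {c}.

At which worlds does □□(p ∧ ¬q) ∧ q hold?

a: □□(p ∧ ¬q) is F, q is F. ✗
b: □□(p ∧ ¬q) is T, q is F. ✗
c: □□(p ∧ ¬q) is T, q is T. ✓

{c}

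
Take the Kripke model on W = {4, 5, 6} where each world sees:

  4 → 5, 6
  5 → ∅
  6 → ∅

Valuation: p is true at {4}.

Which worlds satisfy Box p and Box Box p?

4: Box p is F, Box Box p is T. ✗
5: Box p is T, Box Box p is T. ✓
6: Box p is T, Box Box p is T. ✓

{5, 6}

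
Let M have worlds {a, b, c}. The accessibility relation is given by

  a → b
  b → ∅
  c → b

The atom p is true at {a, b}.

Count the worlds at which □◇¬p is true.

1

a: successors {b}; ◇¬p there: b:F. ✗
b: no successors, so □◇¬p holds vacuously. ✓
c: successors {b}; ◇¬p there: b:F. ✗
Satisfying worlds: {b}.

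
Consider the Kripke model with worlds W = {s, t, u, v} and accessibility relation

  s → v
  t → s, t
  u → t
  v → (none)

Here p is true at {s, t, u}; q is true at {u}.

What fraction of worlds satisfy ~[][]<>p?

s: [][]<>p is T. ✗
t: [][]<>p is F. ✓
u: [][]<>p is F. ✓
v: [][]<>p is T. ✗
That's 2 of 4 worlds, so 2/4 = 1/2.

1/2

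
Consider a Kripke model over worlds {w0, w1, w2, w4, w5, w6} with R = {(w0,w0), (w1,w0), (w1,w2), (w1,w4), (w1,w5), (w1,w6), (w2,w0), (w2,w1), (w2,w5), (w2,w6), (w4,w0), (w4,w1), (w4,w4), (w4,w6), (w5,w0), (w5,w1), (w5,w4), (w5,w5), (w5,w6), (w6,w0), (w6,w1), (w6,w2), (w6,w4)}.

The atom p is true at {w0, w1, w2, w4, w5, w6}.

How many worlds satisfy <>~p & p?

w0: <>~p is F, p is T. ✗
w1: <>~p is F, p is T. ✗
w2: <>~p is F, p is T. ✗
w4: <>~p is F, p is T. ✗
w5: <>~p is F, p is T. ✗
w6: <>~p is F, p is T. ✗
Satisfying worlds: ∅.

0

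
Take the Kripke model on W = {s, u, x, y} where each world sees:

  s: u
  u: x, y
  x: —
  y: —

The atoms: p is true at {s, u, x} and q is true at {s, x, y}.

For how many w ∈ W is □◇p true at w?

s: successors {u}; ◇p there: u:T. ✓
u: successors {x, y}; ◇p there: x:F, y:F. ✗
x: no successors, so □◇p holds vacuously. ✓
y: no successors, so □◇p holds vacuously. ✓
Satisfying worlds: {s, x, y}.

3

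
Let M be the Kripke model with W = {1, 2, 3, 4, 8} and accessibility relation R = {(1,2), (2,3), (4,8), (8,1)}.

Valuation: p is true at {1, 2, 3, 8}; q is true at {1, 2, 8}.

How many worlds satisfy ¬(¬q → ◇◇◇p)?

1: ¬q → ◇◇◇p is T. ✗
2: ¬q → ◇◇◇p is T. ✗
3: ¬q → ◇◇◇p is F. ✓
4: ¬q → ◇◇◇p is T. ✗
8: ¬q → ◇◇◇p is T. ✗
Satisfying worlds: {3}.

1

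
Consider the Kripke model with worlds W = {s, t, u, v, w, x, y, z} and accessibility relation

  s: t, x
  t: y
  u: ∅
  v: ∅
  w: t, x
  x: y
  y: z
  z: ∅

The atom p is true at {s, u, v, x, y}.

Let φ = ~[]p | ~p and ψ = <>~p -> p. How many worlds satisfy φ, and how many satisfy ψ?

For ~[]p | ~p:
s: ~[]p is T, ~p is F. ✓
t: ~[]p is F, ~p is T. ✓
u: ~[]p is F, ~p is F. ✗
v: ~[]p is F, ~p is F. ✗
w: ~[]p is T, ~p is T. ✓
x: ~[]p is F, ~p is F. ✗
y: ~[]p is T, ~p is F. ✓
z: ~[]p is F, ~p is T. ✓
— 5 worlds.
For <>~p -> p:
s: <>~p is T, p is T. ✓
t: <>~p is F, p is F. ✓
u: <>~p is F, p is T. ✓
v: <>~p is F, p is T. ✓
w: <>~p is T, p is F. ✗
x: <>~p is F, p is T. ✓
y: <>~p is T, p is T. ✓
z: <>~p is F, p is F. ✓
— 7 worlds.

5 and 7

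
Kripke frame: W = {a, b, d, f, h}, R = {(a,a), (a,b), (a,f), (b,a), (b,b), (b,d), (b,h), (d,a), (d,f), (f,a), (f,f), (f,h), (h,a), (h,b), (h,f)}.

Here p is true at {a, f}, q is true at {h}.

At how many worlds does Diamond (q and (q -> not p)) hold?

2

a: successors {a, b, f}; q and (q -> not p) there: a:F, b:F, f:F. ✗
b: successors {a, b, d, h}; q and (q -> not p) there: a:F, b:F, d:F, h:T. ✓
d: successors {a, f}; q and (q -> not p) there: a:F, f:F. ✗
f: successors {a, f, h}; q and (q -> not p) there: a:F, f:F, h:T. ✓
h: successors {a, b, f}; q and (q -> not p) there: a:F, b:F, f:F. ✗
Satisfying worlds: {b, f}.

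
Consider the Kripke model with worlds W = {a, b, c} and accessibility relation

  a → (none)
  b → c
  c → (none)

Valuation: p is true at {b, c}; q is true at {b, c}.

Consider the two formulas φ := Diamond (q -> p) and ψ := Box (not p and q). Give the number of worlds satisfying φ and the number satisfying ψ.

1 and 2

For Diamond (q -> p):
a: no successors, so Diamond (q -> p) fails. ✗
b: successors {c}; q -> p there: c:T. ✓
c: no successors, so Diamond (q -> p) fails. ✗
— 1 world.
For Box (not p and q):
a: no successors, so Box (not p and q) holds vacuously. ✓
b: successors {c}; not p and q there: c:F. ✗
c: no successors, so Box (not p and q) holds vacuously. ✓
— 2 worlds.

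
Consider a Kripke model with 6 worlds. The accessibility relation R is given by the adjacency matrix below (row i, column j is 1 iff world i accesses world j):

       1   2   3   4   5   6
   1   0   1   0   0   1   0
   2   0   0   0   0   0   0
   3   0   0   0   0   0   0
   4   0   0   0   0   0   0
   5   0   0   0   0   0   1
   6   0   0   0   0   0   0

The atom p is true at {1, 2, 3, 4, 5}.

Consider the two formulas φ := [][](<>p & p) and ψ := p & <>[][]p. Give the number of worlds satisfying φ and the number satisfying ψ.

For [][](<>p & p):
1: successors {2, 5}; [](<>p & p) there: 2:T, 5:F. ✗
2: no successors, so [][](<>p & p) holds vacuously. ✓
3: no successors, so [][](<>p & p) holds vacuously. ✓
4: no successors, so [][](<>p & p) holds vacuously. ✓
5: successors {6}; [](<>p & p) there: 6:T. ✓
6: no successors, so [][](<>p & p) holds vacuously. ✓
— 5 worlds.
For p & <>[][]p:
1: p is T, <>[][]p is T. ✓
2: p is T, <>[][]p is F. ✗
3: p is T, <>[][]p is F. ✗
4: p is T, <>[][]p is F. ✗
5: p is T, <>[][]p is T. ✓
6: p is F, <>[][]p is F. ✗
— 2 worlds.

5 and 2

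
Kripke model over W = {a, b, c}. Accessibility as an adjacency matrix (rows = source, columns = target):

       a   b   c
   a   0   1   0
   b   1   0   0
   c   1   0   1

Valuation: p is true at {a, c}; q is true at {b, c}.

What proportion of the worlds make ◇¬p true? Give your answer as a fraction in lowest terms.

1/3

a: successors {b}; ¬p there: b:T. ✓
b: successors {a}; ¬p there: a:F. ✗
c: successors {a, c}; ¬p there: a:F, c:F. ✗
That's 1 of 3 worlds, so 1/3.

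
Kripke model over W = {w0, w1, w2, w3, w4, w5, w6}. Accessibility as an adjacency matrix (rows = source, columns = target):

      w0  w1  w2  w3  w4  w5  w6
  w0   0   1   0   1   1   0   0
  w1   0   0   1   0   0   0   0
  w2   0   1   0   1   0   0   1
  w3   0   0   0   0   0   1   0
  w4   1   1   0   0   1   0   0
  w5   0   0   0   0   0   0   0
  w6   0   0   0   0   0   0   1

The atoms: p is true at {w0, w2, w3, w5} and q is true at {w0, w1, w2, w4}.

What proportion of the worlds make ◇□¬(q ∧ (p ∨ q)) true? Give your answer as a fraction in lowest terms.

w0: successors {w1, w3, w4}; □¬(q ∧ (p ∨ q)) there: w1:F, w3:T, w4:F. ✓
w1: successors {w2}; □¬(q ∧ (p ∨ q)) there: w2:F. ✗
w2: successors {w1, w3, w6}; □¬(q ∧ (p ∨ q)) there: w1:F, w3:T, w6:T. ✓
w3: successors {w5}; □¬(q ∧ (p ∨ q)) there: w5:T. ✓
w4: successors {w0, w1, w4}; □¬(q ∧ (p ∨ q)) there: w0:F, w1:F, w4:F. ✗
w5: no successors, so ◇□¬(q ∧ (p ∨ q)) fails. ✗
w6: successors {w6}; □¬(q ∧ (p ∨ q)) there: w6:T. ✓
That's 4 of 7 worlds, so 4/7.

4/7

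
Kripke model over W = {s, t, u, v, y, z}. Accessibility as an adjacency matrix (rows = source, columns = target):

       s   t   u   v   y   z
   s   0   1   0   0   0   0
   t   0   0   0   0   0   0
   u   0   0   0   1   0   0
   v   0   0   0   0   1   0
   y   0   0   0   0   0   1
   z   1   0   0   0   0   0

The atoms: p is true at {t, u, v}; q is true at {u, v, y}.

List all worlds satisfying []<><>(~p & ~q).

s: successors {t}; <><>(~p & ~q) there: t:F. ✗
t: no successors, so []<><>(~p & ~q) holds vacuously. ✓
u: successors {v}; <><>(~p & ~q) there: v:T. ✓
v: successors {y}; <><>(~p & ~q) there: y:T. ✓
y: successors {z}; <><>(~p & ~q) there: z:F. ✗
z: successors {s}; <><>(~p & ~q) there: s:F. ✗

{t, u, v}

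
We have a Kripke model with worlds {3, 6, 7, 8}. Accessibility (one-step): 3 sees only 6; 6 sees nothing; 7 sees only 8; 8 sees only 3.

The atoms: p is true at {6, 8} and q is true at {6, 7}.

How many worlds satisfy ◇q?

1

3: successors {6}; q there: 6:T. ✓
6: no successors, so ◇q fails. ✗
7: successors {8}; q there: 8:F. ✗
8: successors {3}; q there: 3:F. ✗
Satisfying worlds: {3}.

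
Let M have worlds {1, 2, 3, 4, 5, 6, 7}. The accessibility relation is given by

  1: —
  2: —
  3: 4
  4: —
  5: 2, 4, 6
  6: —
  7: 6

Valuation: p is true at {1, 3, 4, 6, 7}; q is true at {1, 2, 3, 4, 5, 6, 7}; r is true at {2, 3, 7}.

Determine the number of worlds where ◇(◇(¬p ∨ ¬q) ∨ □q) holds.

3

1: no successors, so ◇(◇(¬p ∨ ¬q) ∨ □q) fails. ✗
2: no successors, so ◇(◇(¬p ∨ ¬q) ∨ □q) fails. ✗
3: successors {4}; ◇(¬p ∨ ¬q) ∨ □q there: 4:T. ✓
4: no successors, so ◇(◇(¬p ∨ ¬q) ∨ □q) fails. ✗
5: successors {2, 4, 6}; ◇(¬p ∨ ¬q) ∨ □q there: 2:T, 4:T, 6:T. ✓
6: no successors, so ◇(◇(¬p ∨ ¬q) ∨ □q) fails. ✗
7: successors {6}; ◇(¬p ∨ ¬q) ∨ □q there: 6:T. ✓
Satisfying worlds: {3, 5, 7}.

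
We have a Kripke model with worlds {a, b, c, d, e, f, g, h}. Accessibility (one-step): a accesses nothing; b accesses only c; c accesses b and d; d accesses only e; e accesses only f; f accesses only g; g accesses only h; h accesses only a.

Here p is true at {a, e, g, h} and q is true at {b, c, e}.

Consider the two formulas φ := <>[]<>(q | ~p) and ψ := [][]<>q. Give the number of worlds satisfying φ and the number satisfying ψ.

For <>[]<>(q | ~p):
a: no successors, so <>[]<>(q | ~p) fails. ✗
b: successors {c}; []<>(q | ~p) there: c:T. ✓
c: successors {b, d}; []<>(q | ~p) there: b:T, d:T. ✓
d: successors {e}; []<>(q | ~p) there: e:F. ✗
e: successors {f}; []<>(q | ~p) there: f:F. ✗
f: successors {g}; []<>(q | ~p) there: g:F. ✗
g: successors {h}; []<>(q | ~p) there: h:F. ✗
h: successors {a}; []<>(q | ~p) there: a:T. ✓
— 3 worlds.
For [][]<>q:
a: no successors, so [][]<>q holds vacuously. ✓
b: successors {c}; []<>q there: c:T. ✓
c: successors {b, d}; []<>q there: b:T, d:F. ✗
d: successors {e}; []<>q there: e:F. ✗
e: successors {f}; []<>q there: f:F. ✗
f: successors {g}; []<>q there: g:F. ✗
g: successors {h}; []<>q there: h:F. ✗
h: successors {a}; []<>q there: a:T. ✓
— 3 worlds.

3 and 3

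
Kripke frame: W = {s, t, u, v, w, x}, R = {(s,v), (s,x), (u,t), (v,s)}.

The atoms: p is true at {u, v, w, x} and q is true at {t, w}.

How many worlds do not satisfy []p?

2

s: successors {v, x}; p there: v:T, x:T. ✓
t: no successors, so []p holds vacuously. ✓
u: successors {t}; p there: t:F. ✗
v: successors {s}; p there: s:F. ✗
w: no successors, so []p holds vacuously. ✓
x: no successors, so []p holds vacuously. ✓
Satisfying worlds: {s, t, w, x}.
So []p fails at the other 2 worlds.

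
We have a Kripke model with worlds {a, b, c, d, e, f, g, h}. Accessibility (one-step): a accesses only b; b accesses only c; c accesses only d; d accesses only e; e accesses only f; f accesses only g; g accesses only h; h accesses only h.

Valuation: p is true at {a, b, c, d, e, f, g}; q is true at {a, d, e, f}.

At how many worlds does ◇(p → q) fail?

3

a: successors {b}; p → q there: b:F. ✗
b: successors {c}; p → q there: c:F. ✗
c: successors {d}; p → q there: d:T. ✓
d: successors {e}; p → q there: e:T. ✓
e: successors {f}; p → q there: f:T. ✓
f: successors {g}; p → q there: g:F. ✗
g: successors {h}; p → q there: h:T. ✓
h: successors {h}; p → q there: h:T. ✓
Satisfying worlds: {c, d, e, g, h}.
So ◇(p → q) fails at the other 3 worlds.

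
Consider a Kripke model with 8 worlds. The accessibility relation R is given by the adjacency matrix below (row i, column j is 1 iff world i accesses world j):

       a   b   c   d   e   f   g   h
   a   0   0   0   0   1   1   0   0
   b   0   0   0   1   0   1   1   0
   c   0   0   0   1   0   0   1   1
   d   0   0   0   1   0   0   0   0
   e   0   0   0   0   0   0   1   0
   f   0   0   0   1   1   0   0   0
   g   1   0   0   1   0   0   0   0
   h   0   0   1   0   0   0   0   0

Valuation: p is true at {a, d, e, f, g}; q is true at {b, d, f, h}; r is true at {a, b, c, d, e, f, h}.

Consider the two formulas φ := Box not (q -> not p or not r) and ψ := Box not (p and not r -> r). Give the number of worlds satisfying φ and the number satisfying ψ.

For Box not (q -> not p or not r):
a: successors {e, f}; not (q -> not p or not r) there: e:F, f:T. ✗
b: successors {d, f, g}; not (q -> not p or not r) there: d:T, f:T, g:F. ✗
c: successors {d, g, h}; not (q -> not p or not r) there: d:T, g:F, h:F. ✗
d: successors {d}; not (q -> not p or not r) there: d:T. ✓
e: successors {g}; not (q -> not p or not r) there: g:F. ✗
f: successors {d, e}; not (q -> not p or not r) there: d:T, e:F. ✗
g: successors {a, d}; not (q -> not p or not r) there: a:F, d:T. ✗
h: successors {c}; not (q -> not p or not r) there: c:F. ✗
— 1 world.
For Box not (p and not r -> r):
a: successors {e, f}; not (p and not r -> r) there: e:F, f:F. ✗
b: successors {d, f, g}; not (p and not r -> r) there: d:F, f:F, g:T. ✗
c: successors {d, g, h}; not (p and not r -> r) there: d:F, g:T, h:F. ✗
d: successors {d}; not (p and not r -> r) there: d:F. ✗
e: successors {g}; not (p and not r -> r) there: g:T. ✓
f: successors {d, e}; not (p and not r -> r) there: d:F, e:F. ✗
g: successors {a, d}; not (p and not r -> r) there: a:F, d:F. ✗
h: successors {c}; not (p and not r -> r) there: c:F. ✗
— 1 world.

1 and 1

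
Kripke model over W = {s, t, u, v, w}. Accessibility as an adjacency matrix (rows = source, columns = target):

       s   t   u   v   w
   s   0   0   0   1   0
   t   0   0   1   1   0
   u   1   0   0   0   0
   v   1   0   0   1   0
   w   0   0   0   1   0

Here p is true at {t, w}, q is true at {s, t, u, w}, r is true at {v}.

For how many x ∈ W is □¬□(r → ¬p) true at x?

s: successors {v}; ¬□(r → ¬p) there: v:F. ✗
t: successors {u, v}; ¬□(r → ¬p) there: u:F, v:F. ✗
u: successors {s}; ¬□(r → ¬p) there: s:F. ✗
v: successors {s, v}; ¬□(r → ¬p) there: s:F, v:F. ✗
w: successors {v}; ¬□(r → ¬p) there: v:F. ✗
Satisfying worlds: ∅.

0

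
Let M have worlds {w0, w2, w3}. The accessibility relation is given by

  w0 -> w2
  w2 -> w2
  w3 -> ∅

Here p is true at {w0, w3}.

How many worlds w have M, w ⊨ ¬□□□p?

w0: □□□p is F. ✓
w2: □□□p is F. ✓
w3: □□□p is T. ✗
Satisfying worlds: {w0, w2}.

2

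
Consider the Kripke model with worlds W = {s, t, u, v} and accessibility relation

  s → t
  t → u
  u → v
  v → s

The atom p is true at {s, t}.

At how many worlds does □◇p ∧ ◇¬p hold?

s: □◇p is F, ◇¬p is F. ✗
t: □◇p is F, ◇¬p is T. ✗
u: □◇p is T, ◇¬p is T. ✓
v: □◇p is T, ◇¬p is F. ✗
Satisfying worlds: {u}.

1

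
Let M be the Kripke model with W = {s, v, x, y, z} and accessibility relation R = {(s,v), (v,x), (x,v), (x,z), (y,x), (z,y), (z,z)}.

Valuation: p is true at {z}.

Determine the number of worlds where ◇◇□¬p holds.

4

s: successors {v}; ◇□¬p there: v:F. ✗
v: successors {x}; ◇□¬p there: x:T. ✓
x: successors {v, z}; ◇□¬p there: v:F, z:T. ✓
y: successors {x}; ◇□¬p there: x:T. ✓
z: successors {y, z}; ◇□¬p there: y:F, z:T. ✓
Satisfying worlds: {v, x, y, z}.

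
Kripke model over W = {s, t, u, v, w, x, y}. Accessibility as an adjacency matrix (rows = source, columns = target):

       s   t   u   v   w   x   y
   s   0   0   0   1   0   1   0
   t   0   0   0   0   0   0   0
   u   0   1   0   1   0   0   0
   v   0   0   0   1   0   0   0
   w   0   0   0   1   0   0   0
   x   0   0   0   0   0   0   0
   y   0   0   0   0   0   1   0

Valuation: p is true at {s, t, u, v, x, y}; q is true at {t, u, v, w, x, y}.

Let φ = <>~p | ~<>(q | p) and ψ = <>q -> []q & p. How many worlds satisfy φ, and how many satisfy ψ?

For <>~p | ~<>(q | p):
s: <>~p is F, ~<>(q | p) is F. ✗
t: <>~p is F, ~<>(q | p) is T. ✓
u: <>~p is F, ~<>(q | p) is F. ✗
v: <>~p is F, ~<>(q | p) is F. ✗
w: <>~p is F, ~<>(q | p) is F. ✗
x: <>~p is F, ~<>(q | p) is T. ✓
y: <>~p is F, ~<>(q | p) is F. ✗
— 2 worlds.
For <>q -> []q & p:
s: <>q is T, []q & p is T. ✓
t: <>q is F, []q & p is T. ✓
u: <>q is T, []q & p is T. ✓
v: <>q is T, []q & p is T. ✓
w: <>q is T, []q & p is F. ✗
x: <>q is F, []q & p is T. ✓
y: <>q is T, []q & p is T. ✓
— 6 worlds.

2 and 6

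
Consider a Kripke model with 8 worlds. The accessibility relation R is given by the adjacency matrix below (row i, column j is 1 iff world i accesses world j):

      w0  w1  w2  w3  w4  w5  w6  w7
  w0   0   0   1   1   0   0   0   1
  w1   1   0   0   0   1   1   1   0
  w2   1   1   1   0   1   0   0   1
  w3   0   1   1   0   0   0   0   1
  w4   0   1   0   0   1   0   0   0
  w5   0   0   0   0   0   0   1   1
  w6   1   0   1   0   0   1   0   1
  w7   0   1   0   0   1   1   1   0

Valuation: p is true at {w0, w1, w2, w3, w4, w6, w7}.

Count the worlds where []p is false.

3

w0: successors {w2, w3, w7}; p there: w2:T, w3:T, w7:T. ✓
w1: successors {w0, w4, w5, w6}; p there: w0:T, w4:T, w5:F, w6:T. ✗
w2: successors {w0, w1, w2, w4, w7}; p there: w0:T, w1:T, w2:T, w4:T, w7:T. ✓
w3: successors {w1, w2, w7}; p there: w1:T, w2:T, w7:T. ✓
w4: successors {w1, w4}; p there: w1:T, w4:T. ✓
w5: successors {w6, w7}; p there: w6:T, w7:T. ✓
w6: successors {w0, w2, w5, w7}; p there: w0:T, w2:T, w5:F, w7:T. ✗
w7: successors {w1, w4, w5, w6}; p there: w1:T, w4:T, w5:F, w6:T. ✗
Satisfying worlds: {w0, w2, w3, w4, w5}.
So []p fails at the other 3 worlds.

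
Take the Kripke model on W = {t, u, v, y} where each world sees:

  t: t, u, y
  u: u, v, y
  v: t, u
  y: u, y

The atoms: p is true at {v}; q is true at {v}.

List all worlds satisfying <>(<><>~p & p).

{u}

t: successors {t, u, y}; <><>~p & p there: t:F, u:F, y:F. ✗
u: successors {u, v, y}; <><>~p & p there: u:F, v:T, y:F. ✓
v: successors {t, u}; <><>~p & p there: t:F, u:F. ✗
y: successors {u, y}; <><>~p & p there: u:F, y:F. ✗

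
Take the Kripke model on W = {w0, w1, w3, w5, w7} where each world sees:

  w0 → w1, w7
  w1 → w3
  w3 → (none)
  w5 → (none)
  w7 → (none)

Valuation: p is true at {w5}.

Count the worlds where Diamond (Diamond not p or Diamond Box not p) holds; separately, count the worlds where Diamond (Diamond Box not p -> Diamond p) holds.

For Diamond (Diamond not p or Diamond Box not p):
w0: successors {w1, w7}; Diamond not p or Diamond Box not p there: w1:T, w7:F. ✓
w1: successors {w3}; Diamond not p or Diamond Box not p there: w3:F. ✗
w3: no successors, so Diamond (Diamond not p or Diamond Box not p) fails. ✗
w5: no successors, so Diamond (Diamond not p or Diamond Box not p) fails. ✗
w7: no successors, so Diamond (Diamond not p or Diamond Box not p) fails. ✗
— 1 world.
For Diamond (Diamond Box not p -> Diamond p):
w0: successors {w1, w7}; Diamond Box not p -> Diamond p there: w1:F, w7:T. ✓
w1: successors {w3}; Diamond Box not p -> Diamond p there: w3:T. ✓
w3: no successors, so Diamond (Diamond Box not p -> Diamond p) fails. ✗
w5: no successors, so Diamond (Diamond Box not p -> Diamond p) fails. ✗
w7: no successors, so Diamond (Diamond Box not p -> Diamond p) fails. ✗
— 2 worlds.

1 and 2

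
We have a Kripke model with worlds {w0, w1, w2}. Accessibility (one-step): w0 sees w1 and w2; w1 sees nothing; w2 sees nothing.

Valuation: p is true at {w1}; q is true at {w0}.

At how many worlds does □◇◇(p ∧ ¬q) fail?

w0: successors {w1, w2}; ◇◇(p ∧ ¬q) there: w1:F, w2:F. ✗
w1: no successors, so □◇◇(p ∧ ¬q) holds vacuously. ✓
w2: no successors, so □◇◇(p ∧ ¬q) holds vacuously. ✓
Satisfying worlds: {w1, w2}.
So □◇◇(p ∧ ¬q) fails at the other 1 world.

1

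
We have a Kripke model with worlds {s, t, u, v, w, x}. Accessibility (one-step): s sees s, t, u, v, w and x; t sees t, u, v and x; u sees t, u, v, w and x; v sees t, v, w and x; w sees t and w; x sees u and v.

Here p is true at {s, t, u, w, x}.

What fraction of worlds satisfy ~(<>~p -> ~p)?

s: <>~p -> ~p is F. ✓
t: <>~p -> ~p is F. ✓
u: <>~p -> ~p is F. ✓
v: <>~p -> ~p is T. ✗
w: <>~p -> ~p is T. ✗
x: <>~p -> ~p is F. ✓
That's 4 of 6 worlds, so 4/6 = 2/3.

2/3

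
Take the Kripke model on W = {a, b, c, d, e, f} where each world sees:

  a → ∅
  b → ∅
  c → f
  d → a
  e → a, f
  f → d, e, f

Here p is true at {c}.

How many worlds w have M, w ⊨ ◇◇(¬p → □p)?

a: no successors, so ◇◇(¬p → □p) fails. ✗
b: no successors, so ◇◇(¬p → □p) fails. ✗
c: successors {f}; ◇(¬p → □p) there: f:F. ✗
d: successors {a}; ◇(¬p → □p) there: a:F. ✗
e: successors {a, f}; ◇(¬p → □p) there: a:F, f:F. ✗
f: successors {d, e, f}; ◇(¬p → □p) there: d:T, e:T, f:F. ✓
Satisfying worlds: {f}.

1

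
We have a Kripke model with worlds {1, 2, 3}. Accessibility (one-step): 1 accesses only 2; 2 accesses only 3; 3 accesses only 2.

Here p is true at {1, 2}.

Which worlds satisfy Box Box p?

{2}

1: successors {2}; Box p there: 2:F. ✗
2: successors {3}; Box p there: 3:T. ✓
3: successors {2}; Box p there: 2:F. ✗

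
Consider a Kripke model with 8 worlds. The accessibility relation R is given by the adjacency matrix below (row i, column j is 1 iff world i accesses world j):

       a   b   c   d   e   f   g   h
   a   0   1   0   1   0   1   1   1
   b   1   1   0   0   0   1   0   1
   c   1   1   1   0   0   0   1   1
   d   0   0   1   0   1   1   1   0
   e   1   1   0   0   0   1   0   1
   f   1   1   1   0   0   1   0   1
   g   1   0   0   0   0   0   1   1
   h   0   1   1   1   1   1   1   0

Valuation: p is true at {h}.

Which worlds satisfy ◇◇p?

{a, b, c, d, e, f, g, h}

a: successors {b, d, f, g, h}; ◇p there: b:T, d:F, f:T, g:T, h:F. ✓
b: successors {a, b, f, h}; ◇p there: a:T, b:T, f:T, h:F. ✓
c: successors {a, b, c, g, h}; ◇p there: a:T, b:T, c:T, g:T, h:F. ✓
d: successors {c, e, f, g}; ◇p there: c:T, e:T, f:T, g:T. ✓
e: successors {a, b, f, h}; ◇p there: a:T, b:T, f:T, h:F. ✓
f: successors {a, b, c, f, h}; ◇p there: a:T, b:T, c:T, f:T, h:F. ✓
g: successors {a, g, h}; ◇p there: a:T, g:T, h:F. ✓
h: successors {b, c, d, e, f, g}; ◇p there: b:T, c:T, d:F, e:T, f:T, g:T. ✓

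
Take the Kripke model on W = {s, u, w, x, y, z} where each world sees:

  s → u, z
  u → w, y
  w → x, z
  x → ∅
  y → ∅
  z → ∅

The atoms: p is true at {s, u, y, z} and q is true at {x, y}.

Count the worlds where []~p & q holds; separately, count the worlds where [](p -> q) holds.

For []~p & q:
s: []~p is F, q is F. ✗
u: []~p is F, q is F. ✗
w: []~p is F, q is F. ✗
x: []~p is T, q is T. ✓
y: []~p is T, q is T. ✓
z: []~p is T, q is F. ✗
— 2 worlds.
For [](p -> q):
s: successors {u, z}; p -> q there: u:F, z:F. ✗
u: successors {w, y}; p -> q there: w:T, y:T. ✓
w: successors {x, z}; p -> q there: x:T, z:F. ✗
x: no successors, so [](p -> q) holds vacuously. ✓
y: no successors, so [](p -> q) holds vacuously. ✓
z: no successors, so [](p -> q) holds vacuously. ✓
— 4 worlds.

2 and 4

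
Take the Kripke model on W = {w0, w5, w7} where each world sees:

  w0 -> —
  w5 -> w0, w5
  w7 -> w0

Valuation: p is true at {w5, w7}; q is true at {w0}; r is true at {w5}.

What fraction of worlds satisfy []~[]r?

w0: no successors, so []~[]r holds vacuously. ✓
w5: successors {w0, w5}; ~[]r there: w0:F, w5:T. ✗
w7: successors {w0}; ~[]r there: w0:F. ✗
That's 1 of 3 worlds, so 1/3.

1/3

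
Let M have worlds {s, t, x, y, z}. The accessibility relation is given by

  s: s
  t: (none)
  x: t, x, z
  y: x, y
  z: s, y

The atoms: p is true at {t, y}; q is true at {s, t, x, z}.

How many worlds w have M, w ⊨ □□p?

s: successors {s}; □p there: s:F. ✗
t: no successors, so □□p holds vacuously. ✓
x: successors {t, x, z}; □p there: t:T, x:F, z:F. ✗
y: successors {x, y}; □p there: x:F, y:F. ✗
z: successors {s, y}; □p there: s:F, y:F. ✗
Satisfying worlds: {t}.

1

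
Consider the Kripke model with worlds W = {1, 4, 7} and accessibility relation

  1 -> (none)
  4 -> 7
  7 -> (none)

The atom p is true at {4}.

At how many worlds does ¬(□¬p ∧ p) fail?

1: □¬p ∧ p is F. ✓
4: □¬p ∧ p is T. ✗
7: □¬p ∧ p is F. ✓
Satisfying worlds: {1, 7}.
So ¬(□¬p ∧ p) fails at the other 1 world.

1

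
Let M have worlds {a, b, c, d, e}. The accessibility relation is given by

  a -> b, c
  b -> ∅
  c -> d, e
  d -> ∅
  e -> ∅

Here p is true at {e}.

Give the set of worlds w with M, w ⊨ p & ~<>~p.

a: p is F, ~<>~p is F. ✗
b: p is F, ~<>~p is T. ✗
c: p is F, ~<>~p is F. ✗
d: p is F, ~<>~p is T. ✗
e: p is T, ~<>~p is T. ✓

{e}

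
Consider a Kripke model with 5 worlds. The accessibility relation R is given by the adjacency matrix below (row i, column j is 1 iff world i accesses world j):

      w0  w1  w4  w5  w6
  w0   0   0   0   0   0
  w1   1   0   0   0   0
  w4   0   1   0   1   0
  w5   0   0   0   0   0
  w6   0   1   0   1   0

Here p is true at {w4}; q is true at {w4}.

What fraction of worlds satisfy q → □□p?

w0: q is F, □□p is T. ✓
w1: q is F, □□p is T. ✓
w4: q is T, □□p is F. ✗
w5: q is F, □□p is T. ✓
w6: q is F, □□p is F. ✓
That's 4 of 5 worlds, so 4/5.

4/5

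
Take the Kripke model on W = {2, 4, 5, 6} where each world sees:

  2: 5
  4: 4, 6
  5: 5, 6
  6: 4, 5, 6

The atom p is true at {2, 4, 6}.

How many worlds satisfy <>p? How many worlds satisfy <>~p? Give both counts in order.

3 and 3

For <>p:
2: successors {5}; p there: 5:F. ✗
4: successors {4, 6}; p there: 4:T, 6:T. ✓
5: successors {5, 6}; p there: 5:F, 6:T. ✓
6: successors {4, 5, 6}; p there: 4:T, 5:F, 6:T. ✓
— 3 worlds.
For <>~p:
2: successors {5}; ~p there: 5:T. ✓
4: successors {4, 6}; ~p there: 4:F, 6:F. ✗
5: successors {5, 6}; ~p there: 5:T, 6:F. ✓
6: successors {4, 5, 6}; ~p there: 4:F, 5:T, 6:F. ✓
— 3 worlds.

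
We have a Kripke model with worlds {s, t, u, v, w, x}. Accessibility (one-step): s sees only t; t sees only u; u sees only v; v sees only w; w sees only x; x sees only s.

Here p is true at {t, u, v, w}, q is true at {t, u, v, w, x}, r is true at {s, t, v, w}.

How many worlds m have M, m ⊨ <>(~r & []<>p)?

2

s: successors {t}; ~r & []<>p there: t:F. ✗
t: successors {u}; ~r & []<>p there: u:T. ✓
u: successors {v}; ~r & []<>p there: v:F. ✗
v: successors {w}; ~r & []<>p there: w:F. ✗
w: successors {x}; ~r & []<>p there: x:T. ✓
x: successors {s}; ~r & []<>p there: s:F. ✗
Satisfying worlds: {t, w}.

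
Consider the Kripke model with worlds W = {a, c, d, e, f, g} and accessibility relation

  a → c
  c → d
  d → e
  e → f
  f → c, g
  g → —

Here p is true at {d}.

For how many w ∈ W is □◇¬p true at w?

4

a: successors {c}; ◇¬p there: c:F. ✗
c: successors {d}; ◇¬p there: d:T. ✓
d: successors {e}; ◇¬p there: e:T. ✓
e: successors {f}; ◇¬p there: f:T. ✓
f: successors {c, g}; ◇¬p there: c:F, g:F. ✗
g: no successors, so □◇¬p holds vacuously. ✓
Satisfying worlds: {c, d, e, g}.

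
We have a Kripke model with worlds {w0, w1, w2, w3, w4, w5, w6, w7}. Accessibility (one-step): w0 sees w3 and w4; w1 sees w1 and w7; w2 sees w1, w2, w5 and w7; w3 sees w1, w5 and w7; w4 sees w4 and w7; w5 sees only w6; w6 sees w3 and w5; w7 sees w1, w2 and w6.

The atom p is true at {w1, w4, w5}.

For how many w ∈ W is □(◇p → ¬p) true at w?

2

w0: successors {w3, w4}; ◇p → ¬p there: w3:T, w4:F. ✗
w1: successors {w1, w7}; ◇p → ¬p there: w1:F, w7:T. ✗
w2: successors {w1, w2, w5, w7}; ◇p → ¬p there: w1:F, w2:T, w5:T, w7:T. ✗
w3: successors {w1, w5, w7}; ◇p → ¬p there: w1:F, w5:T, w7:T. ✗
w4: successors {w4, w7}; ◇p → ¬p there: w4:F, w7:T. ✗
w5: successors {w6}; ◇p → ¬p there: w6:T. ✓
w6: successors {w3, w5}; ◇p → ¬p there: w3:T, w5:T. ✓
w7: successors {w1, w2, w6}; ◇p → ¬p there: w1:F, w2:T, w6:T. ✗
Satisfying worlds: {w5, w6}.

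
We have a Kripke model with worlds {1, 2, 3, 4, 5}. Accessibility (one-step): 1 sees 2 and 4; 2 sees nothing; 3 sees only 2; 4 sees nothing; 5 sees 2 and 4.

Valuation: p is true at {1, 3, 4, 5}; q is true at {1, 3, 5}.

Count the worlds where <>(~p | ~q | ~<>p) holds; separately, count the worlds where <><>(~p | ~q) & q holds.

3 and 0

For <>(~p | ~q | ~<>p):
1: successors {2, 4}; ~p | ~q | ~<>p there: 2:T, 4:T. ✓
2: no successors, so <>(~p | ~q | ~<>p) fails. ✗
3: successors {2}; ~p | ~q | ~<>p there: 2:T. ✓
4: no successors, so <>(~p | ~q | ~<>p) fails. ✗
5: successors {2, 4}; ~p | ~q | ~<>p there: 2:T, 4:T. ✓
— 3 worlds.
For <><>(~p | ~q) & q:
1: <><>(~p | ~q) is F, q is T. ✗
2: <><>(~p | ~q) is F, q is F. ✗
3: <><>(~p | ~q) is F, q is T. ✗
4: <><>(~p | ~q) is F, q is F. ✗
5: <><>(~p | ~q) is F, q is T. ✗
— 0 worlds.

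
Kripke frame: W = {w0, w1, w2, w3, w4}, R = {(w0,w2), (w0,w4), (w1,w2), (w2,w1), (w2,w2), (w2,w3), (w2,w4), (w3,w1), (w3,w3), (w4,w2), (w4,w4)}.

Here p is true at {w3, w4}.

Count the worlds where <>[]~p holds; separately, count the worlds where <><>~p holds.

2 and 5

For <>[]~p:
w0: successors {w2, w4}; []~p there: w2:F, w4:F. ✗
w1: successors {w2}; []~p there: w2:F. ✗
w2: successors {w1, w2, w3, w4}; []~p there: w1:T, w2:F, w3:F, w4:F. ✓
w3: successors {w1, w3}; []~p there: w1:T, w3:F. ✓
w4: successors {w2, w4}; []~p there: w2:F, w4:F. ✗
— 2 worlds.
For <><>~p:
w0: successors {w2, w4}; <>~p there: w2:T, w4:T. ✓
w1: successors {w2}; <>~p there: w2:T. ✓
w2: successors {w1, w2, w3, w4}; <>~p there: w1:T, w2:T, w3:T, w4:T. ✓
w3: successors {w1, w3}; <>~p there: w1:T, w3:T. ✓
w4: successors {w2, w4}; <>~p there: w2:T, w4:T. ✓
— 5 worlds.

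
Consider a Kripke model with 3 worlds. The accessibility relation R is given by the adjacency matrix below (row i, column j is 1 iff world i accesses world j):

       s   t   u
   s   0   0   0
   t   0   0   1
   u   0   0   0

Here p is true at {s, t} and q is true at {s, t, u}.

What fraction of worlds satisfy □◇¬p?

s: no successors, so □◇¬p holds vacuously. ✓
t: successors {u}; ◇¬p there: u:F. ✗
u: no successors, so □◇¬p holds vacuously. ✓
That's 2 of 3 worlds, so 2/3.

2/3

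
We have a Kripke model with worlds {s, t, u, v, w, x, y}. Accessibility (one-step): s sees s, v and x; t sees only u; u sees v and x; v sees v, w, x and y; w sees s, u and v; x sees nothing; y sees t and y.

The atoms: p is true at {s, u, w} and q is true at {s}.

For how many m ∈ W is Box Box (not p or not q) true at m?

4

s: successors {s, v, x}; Box (not p or not q) there: s:F, v:T, x:T. ✗
t: successors {u}; Box (not p or not q) there: u:T. ✓
u: successors {v, x}; Box (not p or not q) there: v:T, x:T. ✓
v: successors {v, w, x, y}; Box (not p or not q) there: v:T, w:F, x:T, y:T. ✗
w: successors {s, u, v}; Box (not p or not q) there: s:F, u:T, v:T. ✗
x: no successors, so Box Box (not p or not q) holds vacuously. ✓
y: successors {t, y}; Box (not p or not q) there: t:T, y:T. ✓
Satisfying worlds: {t, u, x, y}.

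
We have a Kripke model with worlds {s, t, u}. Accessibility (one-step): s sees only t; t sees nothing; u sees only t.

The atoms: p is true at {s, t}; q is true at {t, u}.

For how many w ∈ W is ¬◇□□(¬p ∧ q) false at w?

s: ◇□□(¬p ∧ q) is T. ✗
t: ◇□□(¬p ∧ q) is F. ✓
u: ◇□□(¬p ∧ q) is T. ✗
Satisfying worlds: {t}.
So ¬◇□□(¬p ∧ q) fails at the other 2 worlds.

2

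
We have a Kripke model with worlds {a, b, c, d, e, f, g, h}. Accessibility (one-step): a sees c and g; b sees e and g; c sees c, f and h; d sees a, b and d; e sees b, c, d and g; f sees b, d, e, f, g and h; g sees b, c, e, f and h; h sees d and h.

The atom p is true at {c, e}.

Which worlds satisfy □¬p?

a: successors {c, g}; ¬p there: c:F, g:T. ✗
b: successors {e, g}; ¬p there: e:F, g:T. ✗
c: successors {c, f, h}; ¬p there: c:F, f:T, h:T. ✗
d: successors {a, b, d}; ¬p there: a:T, b:T, d:T. ✓
e: successors {b, c, d, g}; ¬p there: b:T, c:F, d:T, g:T. ✗
f: successors {b, d, e, f, g, h}; ¬p there: b:T, d:T, e:F, f:T, g:T, h:T. ✗
g: successors {b, c, e, f, h}; ¬p there: b:T, c:F, e:F, f:T, h:T. ✗
h: successors {d, h}; ¬p there: d:T, h:T. ✓

{d, h}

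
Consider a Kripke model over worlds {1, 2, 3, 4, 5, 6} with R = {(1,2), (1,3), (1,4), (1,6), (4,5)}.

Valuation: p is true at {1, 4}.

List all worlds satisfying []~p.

1: successors {2, 3, 4, 6}; ~p there: 2:T, 3:T, 4:F, 6:T. ✗
2: no successors, so []~p holds vacuously. ✓
3: no successors, so []~p holds vacuously. ✓
4: successors {5}; ~p there: 5:T. ✓
5: no successors, so []~p holds vacuously. ✓
6: no successors, so []~p holds vacuously. ✓

{2, 3, 4, 5, 6}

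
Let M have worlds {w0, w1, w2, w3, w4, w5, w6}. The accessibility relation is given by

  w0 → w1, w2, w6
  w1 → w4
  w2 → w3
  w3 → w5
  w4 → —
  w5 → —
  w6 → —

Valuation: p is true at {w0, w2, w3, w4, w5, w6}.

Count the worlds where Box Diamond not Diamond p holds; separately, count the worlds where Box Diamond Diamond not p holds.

For Box Diamond not Diamond p:
w0: successors {w1, w2, w6}; Diamond not Diamond p there: w1:T, w2:F, w6:F. ✗
w1: successors {w4}; Diamond not Diamond p there: w4:F. ✗
w2: successors {w3}; Diamond not Diamond p there: w3:T. ✓
w3: successors {w5}; Diamond not Diamond p there: w5:F. ✗
w4: no successors, so Box Diamond not Diamond p holds vacuously. ✓
w5: no successors, so Box Diamond not Diamond p holds vacuously. ✓
w6: no successors, so Box Diamond not Diamond p holds vacuously. ✓
— 4 worlds.
For Box Diamond Diamond not p:
w0: successors {w1, w2, w6}; Diamond Diamond not p there: w1:F, w2:F, w6:F. ✗
w1: successors {w4}; Diamond Diamond not p there: w4:F. ✗
w2: successors {w3}; Diamond Diamond not p there: w3:F. ✗
w3: successors {w5}; Diamond Diamond not p there: w5:F. ✗
w4: no successors, so Box Diamond Diamond not p holds vacuously. ✓
w5: no successors, so Box Diamond Diamond not p holds vacuously. ✓
w6: no successors, so Box Diamond Diamond not p holds vacuously. ✓
— 3 worlds.

4 and 3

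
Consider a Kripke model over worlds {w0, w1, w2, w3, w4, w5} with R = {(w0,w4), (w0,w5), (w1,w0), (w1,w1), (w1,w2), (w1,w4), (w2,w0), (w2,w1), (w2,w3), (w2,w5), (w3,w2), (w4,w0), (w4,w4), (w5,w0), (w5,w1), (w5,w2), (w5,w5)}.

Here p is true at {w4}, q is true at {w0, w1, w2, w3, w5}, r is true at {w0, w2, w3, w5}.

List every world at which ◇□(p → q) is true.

w0: successors {w4, w5}; □(p → q) there: w4:F, w5:T. ✓
w1: successors {w0, w1, w2, w4}; □(p → q) there: w0:F, w1:F, w2:T, w4:F. ✓
w2: successors {w0, w1, w3, w5}; □(p → q) there: w0:F, w1:F, w3:T, w5:T. ✓
w3: successors {w2}; □(p → q) there: w2:T. ✓
w4: successors {w0, w4}; □(p → q) there: w0:F, w4:F. ✗
w5: successors {w0, w1, w2, w5}; □(p → q) there: w0:F, w1:F, w2:T, w5:T. ✓

{w0, w1, w2, w3, w5}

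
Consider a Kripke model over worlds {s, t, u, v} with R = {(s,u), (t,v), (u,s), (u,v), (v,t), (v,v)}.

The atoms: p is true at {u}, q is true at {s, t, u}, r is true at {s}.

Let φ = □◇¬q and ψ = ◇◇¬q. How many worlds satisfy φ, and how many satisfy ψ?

For □◇¬q:
s: successors {u}; ◇¬q there: u:T. ✓
t: successors {v}; ◇¬q there: v:T. ✓
u: successors {s, v}; ◇¬q there: s:F, v:T. ✗
v: successors {t, v}; ◇¬q there: t:T, v:T. ✓
— 3 worlds.
For ◇◇¬q:
s: successors {u}; ◇¬q there: u:T. ✓
t: successors {v}; ◇¬q there: v:T. ✓
u: successors {s, v}; ◇¬q there: s:F, v:T. ✓
v: successors {t, v}; ◇¬q there: t:T, v:T. ✓
— 4 worlds.

3 and 4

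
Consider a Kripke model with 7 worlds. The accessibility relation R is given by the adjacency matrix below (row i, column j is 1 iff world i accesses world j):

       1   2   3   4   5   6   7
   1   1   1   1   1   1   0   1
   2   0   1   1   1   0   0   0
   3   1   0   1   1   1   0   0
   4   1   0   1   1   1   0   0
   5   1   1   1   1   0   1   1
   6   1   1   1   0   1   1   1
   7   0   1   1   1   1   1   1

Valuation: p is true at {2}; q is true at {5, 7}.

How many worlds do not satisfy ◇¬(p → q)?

1: successors {1, 2, 3, 4, 5, 7}; ¬(p → q) there: 1:F, 2:T, 3:F, 4:F, 5:F, 7:F. ✓
2: successors {2, 3, 4}; ¬(p → q) there: 2:T, 3:F, 4:F. ✓
3: successors {1, 3, 4, 5}; ¬(p → q) there: 1:F, 3:F, 4:F, 5:F. ✗
4: successors {1, 3, 4, 5}; ¬(p → q) there: 1:F, 3:F, 4:F, 5:F. ✗
5: successors {1, 2, 3, 4, 6, 7}; ¬(p → q) there: 1:F, 2:T, 3:F, 4:F, 6:F, 7:F. ✓
6: successors {1, 2, 3, 5, 6, 7}; ¬(p → q) there: 1:F, 2:T, 3:F, 5:F, 6:F, 7:F. ✓
7: successors {2, 3, 4, 5, 6, 7}; ¬(p → q) there: 2:T, 3:F, 4:F, 5:F, 6:F, 7:F. ✓
Satisfying worlds: {1, 2, 5, 6, 7}.
So ◇¬(p → q) fails at the other 2 worlds.

2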